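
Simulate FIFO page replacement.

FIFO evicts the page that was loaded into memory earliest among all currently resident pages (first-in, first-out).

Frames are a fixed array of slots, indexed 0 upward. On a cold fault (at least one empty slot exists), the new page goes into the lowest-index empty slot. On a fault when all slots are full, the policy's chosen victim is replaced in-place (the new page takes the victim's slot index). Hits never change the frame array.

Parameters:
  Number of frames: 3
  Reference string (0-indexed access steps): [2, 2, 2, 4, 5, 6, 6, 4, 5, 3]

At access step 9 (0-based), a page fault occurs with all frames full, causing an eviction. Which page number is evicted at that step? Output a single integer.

Answer: 4

Derivation:
Step 0: ref 2 -> FAULT, frames=[2,-,-]
Step 1: ref 2 -> HIT, frames=[2,-,-]
Step 2: ref 2 -> HIT, frames=[2,-,-]
Step 3: ref 4 -> FAULT, frames=[2,4,-]
Step 4: ref 5 -> FAULT, frames=[2,4,5]
Step 5: ref 6 -> FAULT, evict 2, frames=[6,4,5]
Step 6: ref 6 -> HIT, frames=[6,4,5]
Step 7: ref 4 -> HIT, frames=[6,4,5]
Step 8: ref 5 -> HIT, frames=[6,4,5]
Step 9: ref 3 -> FAULT, evict 4, frames=[6,3,5]
At step 9: evicted page 4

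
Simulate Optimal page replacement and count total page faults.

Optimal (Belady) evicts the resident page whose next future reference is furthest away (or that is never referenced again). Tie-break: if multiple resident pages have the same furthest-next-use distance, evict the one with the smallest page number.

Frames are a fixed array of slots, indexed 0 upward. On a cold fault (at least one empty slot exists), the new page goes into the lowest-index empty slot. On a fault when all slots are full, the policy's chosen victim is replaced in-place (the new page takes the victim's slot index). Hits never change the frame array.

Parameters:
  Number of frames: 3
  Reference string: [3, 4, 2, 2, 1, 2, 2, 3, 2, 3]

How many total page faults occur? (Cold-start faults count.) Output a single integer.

Step 0: ref 3 → FAULT, frames=[3,-,-]
Step 1: ref 4 → FAULT, frames=[3,4,-]
Step 2: ref 2 → FAULT, frames=[3,4,2]
Step 3: ref 2 → HIT, frames=[3,4,2]
Step 4: ref 1 → FAULT (evict 4), frames=[3,1,2]
Step 5: ref 2 → HIT, frames=[3,1,2]
Step 6: ref 2 → HIT, frames=[3,1,2]
Step 7: ref 3 → HIT, frames=[3,1,2]
Step 8: ref 2 → HIT, frames=[3,1,2]
Step 9: ref 3 → HIT, frames=[3,1,2]
Total faults: 4

Answer: 4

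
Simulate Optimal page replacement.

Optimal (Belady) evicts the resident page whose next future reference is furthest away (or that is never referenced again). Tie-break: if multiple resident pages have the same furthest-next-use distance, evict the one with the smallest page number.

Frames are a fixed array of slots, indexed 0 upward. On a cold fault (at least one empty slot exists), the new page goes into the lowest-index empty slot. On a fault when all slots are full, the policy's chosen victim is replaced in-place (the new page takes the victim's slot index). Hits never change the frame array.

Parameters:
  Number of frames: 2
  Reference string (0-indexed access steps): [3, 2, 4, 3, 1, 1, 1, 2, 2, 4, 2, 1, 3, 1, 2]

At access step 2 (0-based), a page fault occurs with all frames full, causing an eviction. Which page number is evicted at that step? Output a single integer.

Step 0: ref 3 -> FAULT, frames=[3,-]
Step 1: ref 2 -> FAULT, frames=[3,2]
Step 2: ref 4 -> FAULT, evict 2, frames=[3,4]
At step 2: evicted page 2

Answer: 2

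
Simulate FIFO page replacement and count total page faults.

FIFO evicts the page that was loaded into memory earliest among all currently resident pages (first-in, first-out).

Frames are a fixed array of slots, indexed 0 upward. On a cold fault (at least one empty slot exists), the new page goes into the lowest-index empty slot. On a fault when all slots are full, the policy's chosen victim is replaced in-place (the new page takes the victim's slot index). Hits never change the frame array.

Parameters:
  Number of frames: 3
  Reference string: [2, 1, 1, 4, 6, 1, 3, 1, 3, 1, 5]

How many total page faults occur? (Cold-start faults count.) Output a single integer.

Answer: 7

Derivation:
Step 0: ref 2 → FAULT, frames=[2,-,-]
Step 1: ref 1 → FAULT, frames=[2,1,-]
Step 2: ref 1 → HIT, frames=[2,1,-]
Step 3: ref 4 → FAULT, frames=[2,1,4]
Step 4: ref 6 → FAULT (evict 2), frames=[6,1,4]
Step 5: ref 1 → HIT, frames=[6,1,4]
Step 6: ref 3 → FAULT (evict 1), frames=[6,3,4]
Step 7: ref 1 → FAULT (evict 4), frames=[6,3,1]
Step 8: ref 3 → HIT, frames=[6,3,1]
Step 9: ref 1 → HIT, frames=[6,3,1]
Step 10: ref 5 → FAULT (evict 6), frames=[5,3,1]
Total faults: 7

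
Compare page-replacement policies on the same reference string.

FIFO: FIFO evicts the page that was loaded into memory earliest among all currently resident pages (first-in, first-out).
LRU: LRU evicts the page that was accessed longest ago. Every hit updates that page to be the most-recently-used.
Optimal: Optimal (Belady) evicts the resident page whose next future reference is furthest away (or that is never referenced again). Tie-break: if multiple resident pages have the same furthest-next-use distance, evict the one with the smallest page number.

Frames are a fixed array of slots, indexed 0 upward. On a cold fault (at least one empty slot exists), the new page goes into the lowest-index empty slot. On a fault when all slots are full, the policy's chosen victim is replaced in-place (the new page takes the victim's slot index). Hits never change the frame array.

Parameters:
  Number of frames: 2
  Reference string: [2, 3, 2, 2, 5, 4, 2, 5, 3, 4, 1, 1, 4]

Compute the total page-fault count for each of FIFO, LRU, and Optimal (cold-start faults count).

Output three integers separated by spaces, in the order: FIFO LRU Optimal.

--- FIFO ---
  step 0: ref 2 -> FAULT, frames=[2,-] (faults so far: 1)
  step 1: ref 3 -> FAULT, frames=[2,3] (faults so far: 2)
  step 2: ref 2 -> HIT, frames=[2,3] (faults so far: 2)
  step 3: ref 2 -> HIT, frames=[2,3] (faults so far: 2)
  step 4: ref 5 -> FAULT, evict 2, frames=[5,3] (faults so far: 3)
  step 5: ref 4 -> FAULT, evict 3, frames=[5,4] (faults so far: 4)
  step 6: ref 2 -> FAULT, evict 5, frames=[2,4] (faults so far: 5)
  step 7: ref 5 -> FAULT, evict 4, frames=[2,5] (faults so far: 6)
  step 8: ref 3 -> FAULT, evict 2, frames=[3,5] (faults so far: 7)
  step 9: ref 4 -> FAULT, evict 5, frames=[3,4] (faults so far: 8)
  step 10: ref 1 -> FAULT, evict 3, frames=[1,4] (faults so far: 9)
  step 11: ref 1 -> HIT, frames=[1,4] (faults so far: 9)
  step 12: ref 4 -> HIT, frames=[1,4] (faults so far: 9)
  FIFO total faults: 9
--- LRU ---
  step 0: ref 2 -> FAULT, frames=[2,-] (faults so far: 1)
  step 1: ref 3 -> FAULT, frames=[2,3] (faults so far: 2)
  step 2: ref 2 -> HIT, frames=[2,3] (faults so far: 2)
  step 3: ref 2 -> HIT, frames=[2,3] (faults so far: 2)
  step 4: ref 5 -> FAULT, evict 3, frames=[2,5] (faults so far: 3)
  step 5: ref 4 -> FAULT, evict 2, frames=[4,5] (faults so far: 4)
  step 6: ref 2 -> FAULT, evict 5, frames=[4,2] (faults so far: 5)
  step 7: ref 5 -> FAULT, evict 4, frames=[5,2] (faults so far: 6)
  step 8: ref 3 -> FAULT, evict 2, frames=[5,3] (faults so far: 7)
  step 9: ref 4 -> FAULT, evict 5, frames=[4,3] (faults so far: 8)
  step 10: ref 1 -> FAULT, evict 3, frames=[4,1] (faults so far: 9)
  step 11: ref 1 -> HIT, frames=[4,1] (faults so far: 9)
  step 12: ref 4 -> HIT, frames=[4,1] (faults so far: 9)
  LRU total faults: 9
--- Optimal ---
  step 0: ref 2 -> FAULT, frames=[2,-] (faults so far: 1)
  step 1: ref 3 -> FAULT, frames=[2,3] (faults so far: 2)
  step 2: ref 2 -> HIT, frames=[2,3] (faults so far: 2)
  step 3: ref 2 -> HIT, frames=[2,3] (faults so far: 2)
  step 4: ref 5 -> FAULT, evict 3, frames=[2,5] (faults so far: 3)
  step 5: ref 4 -> FAULT, evict 5, frames=[2,4] (faults so far: 4)
  step 6: ref 2 -> HIT, frames=[2,4] (faults so far: 4)
  step 7: ref 5 -> FAULT, evict 2, frames=[5,4] (faults so far: 5)
  step 8: ref 3 -> FAULT, evict 5, frames=[3,4] (faults so far: 6)
  step 9: ref 4 -> HIT, frames=[3,4] (faults so far: 6)
  step 10: ref 1 -> FAULT, evict 3, frames=[1,4] (faults so far: 7)
  step 11: ref 1 -> HIT, frames=[1,4] (faults so far: 7)
  step 12: ref 4 -> HIT, frames=[1,4] (faults so far: 7)
  Optimal total faults: 7

Answer: 9 9 7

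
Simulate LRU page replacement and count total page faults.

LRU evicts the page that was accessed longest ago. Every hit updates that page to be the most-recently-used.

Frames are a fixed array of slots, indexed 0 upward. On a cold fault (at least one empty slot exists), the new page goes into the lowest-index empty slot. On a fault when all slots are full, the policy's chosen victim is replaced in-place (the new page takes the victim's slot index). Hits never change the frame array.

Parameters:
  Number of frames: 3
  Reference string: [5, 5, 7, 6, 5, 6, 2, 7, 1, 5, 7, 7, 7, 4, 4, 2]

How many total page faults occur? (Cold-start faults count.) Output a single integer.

Step 0: ref 5 → FAULT, frames=[5,-,-]
Step 1: ref 5 → HIT, frames=[5,-,-]
Step 2: ref 7 → FAULT, frames=[5,7,-]
Step 3: ref 6 → FAULT, frames=[5,7,6]
Step 4: ref 5 → HIT, frames=[5,7,6]
Step 5: ref 6 → HIT, frames=[5,7,6]
Step 6: ref 2 → FAULT (evict 7), frames=[5,2,6]
Step 7: ref 7 → FAULT (evict 5), frames=[7,2,6]
Step 8: ref 1 → FAULT (evict 6), frames=[7,2,1]
Step 9: ref 5 → FAULT (evict 2), frames=[7,5,1]
Step 10: ref 7 → HIT, frames=[7,5,1]
Step 11: ref 7 → HIT, frames=[7,5,1]
Step 12: ref 7 → HIT, frames=[7,5,1]
Step 13: ref 4 → FAULT (evict 1), frames=[7,5,4]
Step 14: ref 4 → HIT, frames=[7,5,4]
Step 15: ref 2 → FAULT (evict 5), frames=[7,2,4]
Total faults: 9

Answer: 9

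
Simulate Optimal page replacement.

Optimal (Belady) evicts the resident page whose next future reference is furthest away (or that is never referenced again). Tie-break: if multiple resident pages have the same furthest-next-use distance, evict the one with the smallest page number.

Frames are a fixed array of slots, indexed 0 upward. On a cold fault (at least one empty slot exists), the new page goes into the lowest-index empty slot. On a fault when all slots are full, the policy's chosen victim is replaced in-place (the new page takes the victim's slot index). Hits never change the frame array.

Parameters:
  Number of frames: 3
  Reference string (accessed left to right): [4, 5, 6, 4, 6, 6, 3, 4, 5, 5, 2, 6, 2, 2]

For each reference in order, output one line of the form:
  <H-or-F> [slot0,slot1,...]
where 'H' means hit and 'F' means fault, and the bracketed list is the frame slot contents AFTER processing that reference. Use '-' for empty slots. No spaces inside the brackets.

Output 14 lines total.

F [4,-,-]
F [4,5,-]
F [4,5,6]
H [4,5,6]
H [4,5,6]
H [4,5,6]
F [4,5,3]
H [4,5,3]
H [4,5,3]
H [4,5,3]
F [4,5,2]
F [6,5,2]
H [6,5,2]
H [6,5,2]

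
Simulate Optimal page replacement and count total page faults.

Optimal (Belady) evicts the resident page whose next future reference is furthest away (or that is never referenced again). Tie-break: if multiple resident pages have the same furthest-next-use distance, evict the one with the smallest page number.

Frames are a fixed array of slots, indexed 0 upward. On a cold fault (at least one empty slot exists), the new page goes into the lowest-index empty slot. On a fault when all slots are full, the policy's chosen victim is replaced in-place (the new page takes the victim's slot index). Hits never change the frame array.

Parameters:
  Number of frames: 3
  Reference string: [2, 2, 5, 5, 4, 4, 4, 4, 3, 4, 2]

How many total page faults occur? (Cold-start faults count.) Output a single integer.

Answer: 4

Derivation:
Step 0: ref 2 → FAULT, frames=[2,-,-]
Step 1: ref 2 → HIT, frames=[2,-,-]
Step 2: ref 5 → FAULT, frames=[2,5,-]
Step 3: ref 5 → HIT, frames=[2,5,-]
Step 4: ref 4 → FAULT, frames=[2,5,4]
Step 5: ref 4 → HIT, frames=[2,5,4]
Step 6: ref 4 → HIT, frames=[2,5,4]
Step 7: ref 4 → HIT, frames=[2,5,4]
Step 8: ref 3 → FAULT (evict 5), frames=[2,3,4]
Step 9: ref 4 → HIT, frames=[2,3,4]
Step 10: ref 2 → HIT, frames=[2,3,4]
Total faults: 4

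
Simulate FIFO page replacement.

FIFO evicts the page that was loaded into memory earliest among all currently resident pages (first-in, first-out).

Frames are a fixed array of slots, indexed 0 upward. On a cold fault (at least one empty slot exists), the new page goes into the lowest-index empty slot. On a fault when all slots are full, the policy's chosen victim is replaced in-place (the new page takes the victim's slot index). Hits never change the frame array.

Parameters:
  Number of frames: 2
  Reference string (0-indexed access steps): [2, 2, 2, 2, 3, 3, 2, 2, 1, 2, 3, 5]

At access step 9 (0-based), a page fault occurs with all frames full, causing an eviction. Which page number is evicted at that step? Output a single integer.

Answer: 3

Derivation:
Step 0: ref 2 -> FAULT, frames=[2,-]
Step 1: ref 2 -> HIT, frames=[2,-]
Step 2: ref 2 -> HIT, frames=[2,-]
Step 3: ref 2 -> HIT, frames=[2,-]
Step 4: ref 3 -> FAULT, frames=[2,3]
Step 5: ref 3 -> HIT, frames=[2,3]
Step 6: ref 2 -> HIT, frames=[2,3]
Step 7: ref 2 -> HIT, frames=[2,3]
Step 8: ref 1 -> FAULT, evict 2, frames=[1,3]
Step 9: ref 2 -> FAULT, evict 3, frames=[1,2]
At step 9: evicted page 3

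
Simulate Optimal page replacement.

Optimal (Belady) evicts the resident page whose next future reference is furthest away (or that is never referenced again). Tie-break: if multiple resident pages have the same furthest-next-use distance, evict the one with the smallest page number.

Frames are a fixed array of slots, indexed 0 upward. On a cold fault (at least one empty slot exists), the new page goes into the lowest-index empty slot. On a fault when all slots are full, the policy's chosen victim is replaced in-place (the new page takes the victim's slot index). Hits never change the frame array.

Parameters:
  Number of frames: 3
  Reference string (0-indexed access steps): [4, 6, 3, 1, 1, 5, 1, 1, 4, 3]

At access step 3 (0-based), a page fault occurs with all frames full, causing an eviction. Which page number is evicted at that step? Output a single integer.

Answer: 6

Derivation:
Step 0: ref 4 -> FAULT, frames=[4,-,-]
Step 1: ref 6 -> FAULT, frames=[4,6,-]
Step 2: ref 3 -> FAULT, frames=[4,6,3]
Step 3: ref 1 -> FAULT, evict 6, frames=[4,1,3]
At step 3: evicted page 6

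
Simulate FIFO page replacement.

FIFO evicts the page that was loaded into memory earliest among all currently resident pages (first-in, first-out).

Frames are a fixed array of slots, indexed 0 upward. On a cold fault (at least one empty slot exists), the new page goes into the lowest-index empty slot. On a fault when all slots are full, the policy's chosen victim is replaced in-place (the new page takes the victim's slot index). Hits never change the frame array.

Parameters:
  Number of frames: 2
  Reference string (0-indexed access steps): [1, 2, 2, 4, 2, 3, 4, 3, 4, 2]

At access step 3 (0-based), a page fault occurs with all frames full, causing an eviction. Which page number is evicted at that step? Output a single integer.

Answer: 1

Derivation:
Step 0: ref 1 -> FAULT, frames=[1,-]
Step 1: ref 2 -> FAULT, frames=[1,2]
Step 2: ref 2 -> HIT, frames=[1,2]
Step 3: ref 4 -> FAULT, evict 1, frames=[4,2]
At step 3: evicted page 1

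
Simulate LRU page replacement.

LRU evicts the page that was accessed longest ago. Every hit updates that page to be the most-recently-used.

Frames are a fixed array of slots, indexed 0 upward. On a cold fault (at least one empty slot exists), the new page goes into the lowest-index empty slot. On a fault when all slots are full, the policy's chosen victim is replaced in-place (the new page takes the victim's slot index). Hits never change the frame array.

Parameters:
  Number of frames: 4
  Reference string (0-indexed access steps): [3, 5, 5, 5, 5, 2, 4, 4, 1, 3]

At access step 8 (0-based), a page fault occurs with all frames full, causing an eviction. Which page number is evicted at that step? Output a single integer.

Answer: 3

Derivation:
Step 0: ref 3 -> FAULT, frames=[3,-,-,-]
Step 1: ref 5 -> FAULT, frames=[3,5,-,-]
Step 2: ref 5 -> HIT, frames=[3,5,-,-]
Step 3: ref 5 -> HIT, frames=[3,5,-,-]
Step 4: ref 5 -> HIT, frames=[3,5,-,-]
Step 5: ref 2 -> FAULT, frames=[3,5,2,-]
Step 6: ref 4 -> FAULT, frames=[3,5,2,4]
Step 7: ref 4 -> HIT, frames=[3,5,2,4]
Step 8: ref 1 -> FAULT, evict 3, frames=[1,5,2,4]
At step 8: evicted page 3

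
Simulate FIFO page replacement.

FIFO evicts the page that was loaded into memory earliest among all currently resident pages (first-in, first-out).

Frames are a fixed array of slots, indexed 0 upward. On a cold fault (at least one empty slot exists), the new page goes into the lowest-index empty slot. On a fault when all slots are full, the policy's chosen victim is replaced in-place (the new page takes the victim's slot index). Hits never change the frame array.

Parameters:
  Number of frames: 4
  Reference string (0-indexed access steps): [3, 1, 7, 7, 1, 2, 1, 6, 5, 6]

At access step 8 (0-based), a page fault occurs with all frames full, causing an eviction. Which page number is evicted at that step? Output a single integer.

Step 0: ref 3 -> FAULT, frames=[3,-,-,-]
Step 1: ref 1 -> FAULT, frames=[3,1,-,-]
Step 2: ref 7 -> FAULT, frames=[3,1,7,-]
Step 3: ref 7 -> HIT, frames=[3,1,7,-]
Step 4: ref 1 -> HIT, frames=[3,1,7,-]
Step 5: ref 2 -> FAULT, frames=[3,1,7,2]
Step 6: ref 1 -> HIT, frames=[3,1,7,2]
Step 7: ref 6 -> FAULT, evict 3, frames=[6,1,7,2]
Step 8: ref 5 -> FAULT, evict 1, frames=[6,5,7,2]
At step 8: evicted page 1

Answer: 1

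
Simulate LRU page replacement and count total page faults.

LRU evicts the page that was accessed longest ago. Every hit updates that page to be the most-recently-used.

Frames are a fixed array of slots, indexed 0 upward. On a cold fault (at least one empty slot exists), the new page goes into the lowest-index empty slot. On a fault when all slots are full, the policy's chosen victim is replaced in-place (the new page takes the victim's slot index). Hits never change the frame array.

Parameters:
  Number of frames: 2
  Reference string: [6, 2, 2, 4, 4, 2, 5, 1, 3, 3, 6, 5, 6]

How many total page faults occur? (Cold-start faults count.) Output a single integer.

Step 0: ref 6 → FAULT, frames=[6,-]
Step 1: ref 2 → FAULT, frames=[6,2]
Step 2: ref 2 → HIT, frames=[6,2]
Step 3: ref 4 → FAULT (evict 6), frames=[4,2]
Step 4: ref 4 → HIT, frames=[4,2]
Step 5: ref 2 → HIT, frames=[4,2]
Step 6: ref 5 → FAULT (evict 4), frames=[5,2]
Step 7: ref 1 → FAULT (evict 2), frames=[5,1]
Step 8: ref 3 → FAULT (evict 5), frames=[3,1]
Step 9: ref 3 → HIT, frames=[3,1]
Step 10: ref 6 → FAULT (evict 1), frames=[3,6]
Step 11: ref 5 → FAULT (evict 3), frames=[5,6]
Step 12: ref 6 → HIT, frames=[5,6]
Total faults: 8

Answer: 8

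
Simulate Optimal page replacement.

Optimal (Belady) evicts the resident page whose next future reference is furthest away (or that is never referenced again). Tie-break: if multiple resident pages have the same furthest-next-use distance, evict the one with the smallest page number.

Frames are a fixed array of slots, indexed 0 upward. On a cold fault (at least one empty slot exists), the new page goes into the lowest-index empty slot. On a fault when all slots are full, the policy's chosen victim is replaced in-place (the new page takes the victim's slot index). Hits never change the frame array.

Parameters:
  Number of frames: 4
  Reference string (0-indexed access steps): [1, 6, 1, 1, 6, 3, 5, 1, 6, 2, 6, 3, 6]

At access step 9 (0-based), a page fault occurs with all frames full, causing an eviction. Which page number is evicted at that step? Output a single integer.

Answer: 1

Derivation:
Step 0: ref 1 -> FAULT, frames=[1,-,-,-]
Step 1: ref 6 -> FAULT, frames=[1,6,-,-]
Step 2: ref 1 -> HIT, frames=[1,6,-,-]
Step 3: ref 1 -> HIT, frames=[1,6,-,-]
Step 4: ref 6 -> HIT, frames=[1,6,-,-]
Step 5: ref 3 -> FAULT, frames=[1,6,3,-]
Step 6: ref 5 -> FAULT, frames=[1,6,3,5]
Step 7: ref 1 -> HIT, frames=[1,6,3,5]
Step 8: ref 6 -> HIT, frames=[1,6,3,5]
Step 9: ref 2 -> FAULT, evict 1, frames=[2,6,3,5]
At step 9: evicted page 1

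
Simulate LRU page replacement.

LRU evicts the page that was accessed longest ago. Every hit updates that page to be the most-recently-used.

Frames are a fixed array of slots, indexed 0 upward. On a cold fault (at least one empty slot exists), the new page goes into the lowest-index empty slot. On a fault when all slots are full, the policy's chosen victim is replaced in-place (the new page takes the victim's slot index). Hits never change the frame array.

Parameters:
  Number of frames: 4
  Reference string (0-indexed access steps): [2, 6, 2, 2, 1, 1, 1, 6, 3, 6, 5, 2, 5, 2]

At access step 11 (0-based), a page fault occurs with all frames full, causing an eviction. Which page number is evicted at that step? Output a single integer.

Answer: 1

Derivation:
Step 0: ref 2 -> FAULT, frames=[2,-,-,-]
Step 1: ref 6 -> FAULT, frames=[2,6,-,-]
Step 2: ref 2 -> HIT, frames=[2,6,-,-]
Step 3: ref 2 -> HIT, frames=[2,6,-,-]
Step 4: ref 1 -> FAULT, frames=[2,6,1,-]
Step 5: ref 1 -> HIT, frames=[2,6,1,-]
Step 6: ref 1 -> HIT, frames=[2,6,1,-]
Step 7: ref 6 -> HIT, frames=[2,6,1,-]
Step 8: ref 3 -> FAULT, frames=[2,6,1,3]
Step 9: ref 6 -> HIT, frames=[2,6,1,3]
Step 10: ref 5 -> FAULT, evict 2, frames=[5,6,1,3]
Step 11: ref 2 -> FAULT, evict 1, frames=[5,6,2,3]
At step 11: evicted page 1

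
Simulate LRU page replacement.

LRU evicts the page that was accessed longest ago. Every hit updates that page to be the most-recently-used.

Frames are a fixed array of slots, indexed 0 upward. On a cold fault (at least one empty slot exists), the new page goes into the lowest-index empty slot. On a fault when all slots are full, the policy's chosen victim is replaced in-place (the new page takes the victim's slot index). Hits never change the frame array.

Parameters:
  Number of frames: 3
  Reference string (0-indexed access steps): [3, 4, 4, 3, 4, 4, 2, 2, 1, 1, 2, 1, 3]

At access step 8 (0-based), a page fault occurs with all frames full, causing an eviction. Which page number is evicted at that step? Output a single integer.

Answer: 3

Derivation:
Step 0: ref 3 -> FAULT, frames=[3,-,-]
Step 1: ref 4 -> FAULT, frames=[3,4,-]
Step 2: ref 4 -> HIT, frames=[3,4,-]
Step 3: ref 3 -> HIT, frames=[3,4,-]
Step 4: ref 4 -> HIT, frames=[3,4,-]
Step 5: ref 4 -> HIT, frames=[3,4,-]
Step 6: ref 2 -> FAULT, frames=[3,4,2]
Step 7: ref 2 -> HIT, frames=[3,4,2]
Step 8: ref 1 -> FAULT, evict 3, frames=[1,4,2]
At step 8: evicted page 3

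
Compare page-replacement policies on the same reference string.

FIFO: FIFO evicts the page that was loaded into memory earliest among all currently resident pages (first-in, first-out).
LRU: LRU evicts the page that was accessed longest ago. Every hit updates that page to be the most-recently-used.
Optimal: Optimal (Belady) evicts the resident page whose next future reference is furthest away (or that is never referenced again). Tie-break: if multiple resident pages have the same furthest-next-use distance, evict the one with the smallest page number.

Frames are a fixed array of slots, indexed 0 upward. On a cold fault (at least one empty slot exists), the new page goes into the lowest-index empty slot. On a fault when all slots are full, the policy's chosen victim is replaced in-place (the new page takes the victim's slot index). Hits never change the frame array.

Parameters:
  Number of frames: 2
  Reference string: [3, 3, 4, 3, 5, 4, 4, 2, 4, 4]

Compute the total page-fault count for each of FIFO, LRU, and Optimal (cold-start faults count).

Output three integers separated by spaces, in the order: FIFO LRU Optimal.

--- FIFO ---
  step 0: ref 3 -> FAULT, frames=[3,-] (faults so far: 1)
  step 1: ref 3 -> HIT, frames=[3,-] (faults so far: 1)
  step 2: ref 4 -> FAULT, frames=[3,4] (faults so far: 2)
  step 3: ref 3 -> HIT, frames=[3,4] (faults so far: 2)
  step 4: ref 5 -> FAULT, evict 3, frames=[5,4] (faults so far: 3)
  step 5: ref 4 -> HIT, frames=[5,4] (faults so far: 3)
  step 6: ref 4 -> HIT, frames=[5,4] (faults so far: 3)
  step 7: ref 2 -> FAULT, evict 4, frames=[5,2] (faults so far: 4)
  step 8: ref 4 -> FAULT, evict 5, frames=[4,2] (faults so far: 5)
  step 9: ref 4 -> HIT, frames=[4,2] (faults so far: 5)
  FIFO total faults: 5
--- LRU ---
  step 0: ref 3 -> FAULT, frames=[3,-] (faults so far: 1)
  step 1: ref 3 -> HIT, frames=[3,-] (faults so far: 1)
  step 2: ref 4 -> FAULT, frames=[3,4] (faults so far: 2)
  step 3: ref 3 -> HIT, frames=[3,4] (faults so far: 2)
  step 4: ref 5 -> FAULT, evict 4, frames=[3,5] (faults so far: 3)
  step 5: ref 4 -> FAULT, evict 3, frames=[4,5] (faults so far: 4)
  step 6: ref 4 -> HIT, frames=[4,5] (faults so far: 4)
  step 7: ref 2 -> FAULT, evict 5, frames=[4,2] (faults so far: 5)
  step 8: ref 4 -> HIT, frames=[4,2] (faults so far: 5)
  step 9: ref 4 -> HIT, frames=[4,2] (faults so far: 5)
  LRU total faults: 5
--- Optimal ---
  step 0: ref 3 -> FAULT, frames=[3,-] (faults so far: 1)
  step 1: ref 3 -> HIT, frames=[3,-] (faults so far: 1)
  step 2: ref 4 -> FAULT, frames=[3,4] (faults so far: 2)
  step 3: ref 3 -> HIT, frames=[3,4] (faults so far: 2)
  step 4: ref 5 -> FAULT, evict 3, frames=[5,4] (faults so far: 3)
  step 5: ref 4 -> HIT, frames=[5,4] (faults so far: 3)
  step 6: ref 4 -> HIT, frames=[5,4] (faults so far: 3)
  step 7: ref 2 -> FAULT, evict 5, frames=[2,4] (faults so far: 4)
  step 8: ref 4 -> HIT, frames=[2,4] (faults so far: 4)
  step 9: ref 4 -> HIT, frames=[2,4] (faults so far: 4)
  Optimal total faults: 4

Answer: 5 5 4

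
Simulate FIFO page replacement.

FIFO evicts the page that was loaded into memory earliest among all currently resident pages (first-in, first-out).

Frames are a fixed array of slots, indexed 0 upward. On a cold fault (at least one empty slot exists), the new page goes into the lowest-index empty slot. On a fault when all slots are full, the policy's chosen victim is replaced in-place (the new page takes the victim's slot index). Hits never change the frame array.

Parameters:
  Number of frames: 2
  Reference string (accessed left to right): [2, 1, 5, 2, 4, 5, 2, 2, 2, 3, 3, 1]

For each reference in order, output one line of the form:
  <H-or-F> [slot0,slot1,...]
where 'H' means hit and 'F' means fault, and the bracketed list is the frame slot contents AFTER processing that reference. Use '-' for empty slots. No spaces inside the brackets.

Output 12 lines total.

F [2,-]
F [2,1]
F [5,1]
F [5,2]
F [4,2]
F [4,5]
F [2,5]
H [2,5]
H [2,5]
F [2,3]
H [2,3]
F [1,3]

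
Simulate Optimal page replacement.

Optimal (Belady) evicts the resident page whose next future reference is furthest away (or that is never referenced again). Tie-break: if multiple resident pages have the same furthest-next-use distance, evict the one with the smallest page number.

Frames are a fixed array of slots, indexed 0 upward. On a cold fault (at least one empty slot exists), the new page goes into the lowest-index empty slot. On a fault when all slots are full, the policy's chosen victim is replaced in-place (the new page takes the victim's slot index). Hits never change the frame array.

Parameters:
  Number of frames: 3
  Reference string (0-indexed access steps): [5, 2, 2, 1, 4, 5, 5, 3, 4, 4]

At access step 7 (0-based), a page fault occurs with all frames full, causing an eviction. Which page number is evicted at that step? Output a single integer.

Answer: 2

Derivation:
Step 0: ref 5 -> FAULT, frames=[5,-,-]
Step 1: ref 2 -> FAULT, frames=[5,2,-]
Step 2: ref 2 -> HIT, frames=[5,2,-]
Step 3: ref 1 -> FAULT, frames=[5,2,1]
Step 4: ref 4 -> FAULT, evict 1, frames=[5,2,4]
Step 5: ref 5 -> HIT, frames=[5,2,4]
Step 6: ref 5 -> HIT, frames=[5,2,4]
Step 7: ref 3 -> FAULT, evict 2, frames=[5,3,4]
At step 7: evicted page 2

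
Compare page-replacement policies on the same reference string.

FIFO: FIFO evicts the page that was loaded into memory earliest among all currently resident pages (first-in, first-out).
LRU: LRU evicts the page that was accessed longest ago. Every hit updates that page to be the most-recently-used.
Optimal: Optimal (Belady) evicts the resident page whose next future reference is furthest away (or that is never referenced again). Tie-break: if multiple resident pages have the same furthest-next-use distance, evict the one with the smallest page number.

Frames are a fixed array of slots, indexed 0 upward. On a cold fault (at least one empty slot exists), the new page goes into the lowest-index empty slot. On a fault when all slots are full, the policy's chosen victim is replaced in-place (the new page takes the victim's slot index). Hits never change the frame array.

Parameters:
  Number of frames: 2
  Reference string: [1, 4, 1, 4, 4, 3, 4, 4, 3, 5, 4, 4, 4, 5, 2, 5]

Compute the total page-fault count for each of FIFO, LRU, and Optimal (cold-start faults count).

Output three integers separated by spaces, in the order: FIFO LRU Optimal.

--- FIFO ---
  step 0: ref 1 -> FAULT, frames=[1,-] (faults so far: 1)
  step 1: ref 4 -> FAULT, frames=[1,4] (faults so far: 2)
  step 2: ref 1 -> HIT, frames=[1,4] (faults so far: 2)
  step 3: ref 4 -> HIT, frames=[1,4] (faults so far: 2)
  step 4: ref 4 -> HIT, frames=[1,4] (faults so far: 2)
  step 5: ref 3 -> FAULT, evict 1, frames=[3,4] (faults so far: 3)
  step 6: ref 4 -> HIT, frames=[3,4] (faults so far: 3)
  step 7: ref 4 -> HIT, frames=[3,4] (faults so far: 3)
  step 8: ref 3 -> HIT, frames=[3,4] (faults so far: 3)
  step 9: ref 5 -> FAULT, evict 4, frames=[3,5] (faults so far: 4)
  step 10: ref 4 -> FAULT, evict 3, frames=[4,5] (faults so far: 5)
  step 11: ref 4 -> HIT, frames=[4,5] (faults so far: 5)
  step 12: ref 4 -> HIT, frames=[4,5] (faults so far: 5)
  step 13: ref 5 -> HIT, frames=[4,5] (faults so far: 5)
  step 14: ref 2 -> FAULT, evict 5, frames=[4,2] (faults so far: 6)
  step 15: ref 5 -> FAULT, evict 4, frames=[5,2] (faults so far: 7)
  FIFO total faults: 7
--- LRU ---
  step 0: ref 1 -> FAULT, frames=[1,-] (faults so far: 1)
  step 1: ref 4 -> FAULT, frames=[1,4] (faults so far: 2)
  step 2: ref 1 -> HIT, frames=[1,4] (faults so far: 2)
  step 3: ref 4 -> HIT, frames=[1,4] (faults so far: 2)
  step 4: ref 4 -> HIT, frames=[1,4] (faults so far: 2)
  step 5: ref 3 -> FAULT, evict 1, frames=[3,4] (faults so far: 3)
  step 6: ref 4 -> HIT, frames=[3,4] (faults so far: 3)
  step 7: ref 4 -> HIT, frames=[3,4] (faults so far: 3)
  step 8: ref 3 -> HIT, frames=[3,4] (faults so far: 3)
  step 9: ref 5 -> FAULT, evict 4, frames=[3,5] (faults so far: 4)
  step 10: ref 4 -> FAULT, evict 3, frames=[4,5] (faults so far: 5)
  step 11: ref 4 -> HIT, frames=[4,5] (faults so far: 5)
  step 12: ref 4 -> HIT, frames=[4,5] (faults so far: 5)
  step 13: ref 5 -> HIT, frames=[4,5] (faults so far: 5)
  step 14: ref 2 -> FAULT, evict 4, frames=[2,5] (faults so far: 6)
  step 15: ref 5 -> HIT, frames=[2,5] (faults so far: 6)
  LRU total faults: 6
--- Optimal ---
  step 0: ref 1 -> FAULT, frames=[1,-] (faults so far: 1)
  step 1: ref 4 -> FAULT, frames=[1,4] (faults so far: 2)
  step 2: ref 1 -> HIT, frames=[1,4] (faults so far: 2)
  step 3: ref 4 -> HIT, frames=[1,4] (faults so far: 2)
  step 4: ref 4 -> HIT, frames=[1,4] (faults so far: 2)
  step 5: ref 3 -> FAULT, evict 1, frames=[3,4] (faults so far: 3)
  step 6: ref 4 -> HIT, frames=[3,4] (faults so far: 3)
  step 7: ref 4 -> HIT, frames=[3,4] (faults so far: 3)
  step 8: ref 3 -> HIT, frames=[3,4] (faults so far: 3)
  step 9: ref 5 -> FAULT, evict 3, frames=[5,4] (faults so far: 4)
  step 10: ref 4 -> HIT, frames=[5,4] (faults so far: 4)
  step 11: ref 4 -> HIT, frames=[5,4] (faults so far: 4)
  step 12: ref 4 -> HIT, frames=[5,4] (faults so far: 4)
  step 13: ref 5 -> HIT, frames=[5,4] (faults so far: 4)
  step 14: ref 2 -> FAULT, evict 4, frames=[5,2] (faults so far: 5)
  step 15: ref 5 -> HIT, frames=[5,2] (faults so far: 5)
  Optimal total faults: 5

Answer: 7 6 5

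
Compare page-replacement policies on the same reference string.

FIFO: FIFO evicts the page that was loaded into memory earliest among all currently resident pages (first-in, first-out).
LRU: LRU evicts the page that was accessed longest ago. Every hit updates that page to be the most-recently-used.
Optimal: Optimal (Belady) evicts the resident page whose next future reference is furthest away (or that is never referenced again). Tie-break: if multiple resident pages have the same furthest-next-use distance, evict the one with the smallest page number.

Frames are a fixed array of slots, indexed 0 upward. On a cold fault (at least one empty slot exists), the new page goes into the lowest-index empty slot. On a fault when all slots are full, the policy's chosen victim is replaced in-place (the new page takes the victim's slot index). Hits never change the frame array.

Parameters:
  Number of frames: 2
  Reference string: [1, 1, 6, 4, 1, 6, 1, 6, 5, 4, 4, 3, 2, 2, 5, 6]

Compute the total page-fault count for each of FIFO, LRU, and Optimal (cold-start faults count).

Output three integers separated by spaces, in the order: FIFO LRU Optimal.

--- FIFO ---
  step 0: ref 1 -> FAULT, frames=[1,-] (faults so far: 1)
  step 1: ref 1 -> HIT, frames=[1,-] (faults so far: 1)
  step 2: ref 6 -> FAULT, frames=[1,6] (faults so far: 2)
  step 3: ref 4 -> FAULT, evict 1, frames=[4,6] (faults so far: 3)
  step 4: ref 1 -> FAULT, evict 6, frames=[4,1] (faults so far: 4)
  step 5: ref 6 -> FAULT, evict 4, frames=[6,1] (faults so far: 5)
  step 6: ref 1 -> HIT, frames=[6,1] (faults so far: 5)
  step 7: ref 6 -> HIT, frames=[6,1] (faults so far: 5)
  step 8: ref 5 -> FAULT, evict 1, frames=[6,5] (faults so far: 6)
  step 9: ref 4 -> FAULT, evict 6, frames=[4,5] (faults so far: 7)
  step 10: ref 4 -> HIT, frames=[4,5] (faults so far: 7)
  step 11: ref 3 -> FAULT, evict 5, frames=[4,3] (faults so far: 8)
  step 12: ref 2 -> FAULT, evict 4, frames=[2,3] (faults so far: 9)
  step 13: ref 2 -> HIT, frames=[2,3] (faults so far: 9)
  step 14: ref 5 -> FAULT, evict 3, frames=[2,5] (faults so far: 10)
  step 15: ref 6 -> FAULT, evict 2, frames=[6,5] (faults so far: 11)
  FIFO total faults: 11
--- LRU ---
  step 0: ref 1 -> FAULT, frames=[1,-] (faults so far: 1)
  step 1: ref 1 -> HIT, frames=[1,-] (faults so far: 1)
  step 2: ref 6 -> FAULT, frames=[1,6] (faults so far: 2)
  step 3: ref 4 -> FAULT, evict 1, frames=[4,6] (faults so far: 3)
  step 4: ref 1 -> FAULT, evict 6, frames=[4,1] (faults so far: 4)
  step 5: ref 6 -> FAULT, evict 4, frames=[6,1] (faults so far: 5)
  step 6: ref 1 -> HIT, frames=[6,1] (faults so far: 5)
  step 7: ref 6 -> HIT, frames=[6,1] (faults so far: 5)
  step 8: ref 5 -> FAULT, evict 1, frames=[6,5] (faults so far: 6)
  step 9: ref 4 -> FAULT, evict 6, frames=[4,5] (faults so far: 7)
  step 10: ref 4 -> HIT, frames=[4,5] (faults so far: 7)
  step 11: ref 3 -> FAULT, evict 5, frames=[4,3] (faults so far: 8)
  step 12: ref 2 -> FAULT, evict 4, frames=[2,3] (faults so far: 9)
  step 13: ref 2 -> HIT, frames=[2,3] (faults so far: 9)
  step 14: ref 5 -> FAULT, evict 3, frames=[2,5] (faults so far: 10)
  step 15: ref 6 -> FAULT, evict 2, frames=[6,5] (faults so far: 11)
  LRU total faults: 11
--- Optimal ---
  step 0: ref 1 -> FAULT, frames=[1,-] (faults so far: 1)
  step 1: ref 1 -> HIT, frames=[1,-] (faults so far: 1)
  step 2: ref 6 -> FAULT, frames=[1,6] (faults so far: 2)
  step 3: ref 4 -> FAULT, evict 6, frames=[1,4] (faults so far: 3)
  step 4: ref 1 -> HIT, frames=[1,4] (faults so far: 3)
  step 5: ref 6 -> FAULT, evict 4, frames=[1,6] (faults so far: 4)
  step 6: ref 1 -> HIT, frames=[1,6] (faults so far: 4)
  step 7: ref 6 -> HIT, frames=[1,6] (faults so far: 4)
  step 8: ref 5 -> FAULT, evict 1, frames=[5,6] (faults so far: 5)
  step 9: ref 4 -> FAULT, evict 6, frames=[5,4] (faults so far: 6)
  step 10: ref 4 -> HIT, frames=[5,4] (faults so far: 6)
  step 11: ref 3 -> FAULT, evict 4, frames=[5,3] (faults so far: 7)
  step 12: ref 2 -> FAULT, evict 3, frames=[5,2] (faults so far: 8)
  step 13: ref 2 -> HIT, frames=[5,2] (faults so far: 8)
  step 14: ref 5 -> HIT, frames=[5,2] (faults so far: 8)
  step 15: ref 6 -> FAULT, evict 2, frames=[5,6] (faults so far: 9)
  Optimal total faults: 9

Answer: 11 11 9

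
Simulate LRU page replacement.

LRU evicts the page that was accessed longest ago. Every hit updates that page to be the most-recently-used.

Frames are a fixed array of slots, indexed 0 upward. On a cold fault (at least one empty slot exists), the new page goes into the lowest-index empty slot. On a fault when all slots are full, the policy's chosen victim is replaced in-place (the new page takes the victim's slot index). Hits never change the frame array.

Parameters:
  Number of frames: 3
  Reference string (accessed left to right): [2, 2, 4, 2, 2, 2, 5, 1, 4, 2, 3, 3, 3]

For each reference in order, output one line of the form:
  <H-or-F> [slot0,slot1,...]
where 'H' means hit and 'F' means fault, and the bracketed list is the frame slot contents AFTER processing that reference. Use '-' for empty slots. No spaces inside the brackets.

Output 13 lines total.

F [2,-,-]
H [2,-,-]
F [2,4,-]
H [2,4,-]
H [2,4,-]
H [2,4,-]
F [2,4,5]
F [2,1,5]
F [4,1,5]
F [4,1,2]
F [4,3,2]
H [4,3,2]
H [4,3,2]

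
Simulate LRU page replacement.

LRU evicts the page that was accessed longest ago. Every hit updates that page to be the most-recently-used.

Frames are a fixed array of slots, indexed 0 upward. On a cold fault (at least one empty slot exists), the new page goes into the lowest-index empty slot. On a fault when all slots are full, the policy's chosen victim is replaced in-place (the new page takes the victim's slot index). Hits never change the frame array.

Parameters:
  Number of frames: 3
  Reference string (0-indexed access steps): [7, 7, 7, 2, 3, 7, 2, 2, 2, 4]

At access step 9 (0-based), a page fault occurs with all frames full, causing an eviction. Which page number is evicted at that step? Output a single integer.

Step 0: ref 7 -> FAULT, frames=[7,-,-]
Step 1: ref 7 -> HIT, frames=[7,-,-]
Step 2: ref 7 -> HIT, frames=[7,-,-]
Step 3: ref 2 -> FAULT, frames=[7,2,-]
Step 4: ref 3 -> FAULT, frames=[7,2,3]
Step 5: ref 7 -> HIT, frames=[7,2,3]
Step 6: ref 2 -> HIT, frames=[7,2,3]
Step 7: ref 2 -> HIT, frames=[7,2,3]
Step 8: ref 2 -> HIT, frames=[7,2,3]
Step 9: ref 4 -> FAULT, evict 3, frames=[7,2,4]
At step 9: evicted page 3

Answer: 3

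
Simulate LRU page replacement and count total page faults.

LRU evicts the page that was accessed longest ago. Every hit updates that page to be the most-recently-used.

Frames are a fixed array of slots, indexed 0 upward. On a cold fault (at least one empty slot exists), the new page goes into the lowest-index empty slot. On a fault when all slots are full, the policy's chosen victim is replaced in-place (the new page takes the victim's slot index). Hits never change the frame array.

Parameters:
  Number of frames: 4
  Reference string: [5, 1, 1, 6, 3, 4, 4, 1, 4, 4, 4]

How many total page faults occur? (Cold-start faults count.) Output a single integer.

Answer: 5

Derivation:
Step 0: ref 5 → FAULT, frames=[5,-,-,-]
Step 1: ref 1 → FAULT, frames=[5,1,-,-]
Step 2: ref 1 → HIT, frames=[5,1,-,-]
Step 3: ref 6 → FAULT, frames=[5,1,6,-]
Step 4: ref 3 → FAULT, frames=[5,1,6,3]
Step 5: ref 4 → FAULT (evict 5), frames=[4,1,6,3]
Step 6: ref 4 → HIT, frames=[4,1,6,3]
Step 7: ref 1 → HIT, frames=[4,1,6,3]
Step 8: ref 4 → HIT, frames=[4,1,6,3]
Step 9: ref 4 → HIT, frames=[4,1,6,3]
Step 10: ref 4 → HIT, frames=[4,1,6,3]
Total faults: 5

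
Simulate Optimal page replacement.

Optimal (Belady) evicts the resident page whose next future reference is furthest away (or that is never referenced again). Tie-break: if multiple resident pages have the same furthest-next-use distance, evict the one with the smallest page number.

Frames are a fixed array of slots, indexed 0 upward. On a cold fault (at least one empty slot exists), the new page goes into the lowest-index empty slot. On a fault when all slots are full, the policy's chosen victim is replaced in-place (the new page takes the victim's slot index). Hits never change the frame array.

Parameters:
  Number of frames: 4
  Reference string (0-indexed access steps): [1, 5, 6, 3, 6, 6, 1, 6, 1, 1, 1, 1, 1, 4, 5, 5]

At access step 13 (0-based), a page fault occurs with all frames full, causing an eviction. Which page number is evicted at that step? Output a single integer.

Step 0: ref 1 -> FAULT, frames=[1,-,-,-]
Step 1: ref 5 -> FAULT, frames=[1,5,-,-]
Step 2: ref 6 -> FAULT, frames=[1,5,6,-]
Step 3: ref 3 -> FAULT, frames=[1,5,6,3]
Step 4: ref 6 -> HIT, frames=[1,5,6,3]
Step 5: ref 6 -> HIT, frames=[1,5,6,3]
Step 6: ref 1 -> HIT, frames=[1,5,6,3]
Step 7: ref 6 -> HIT, frames=[1,5,6,3]
Step 8: ref 1 -> HIT, frames=[1,5,6,3]
Step 9: ref 1 -> HIT, frames=[1,5,6,3]
Step 10: ref 1 -> HIT, frames=[1,5,6,3]
Step 11: ref 1 -> HIT, frames=[1,5,6,3]
Step 12: ref 1 -> HIT, frames=[1,5,6,3]
Step 13: ref 4 -> FAULT, evict 1, frames=[4,5,6,3]
At step 13: evicted page 1

Answer: 1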